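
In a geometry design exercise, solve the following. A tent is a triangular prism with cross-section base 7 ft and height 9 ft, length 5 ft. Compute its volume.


Shape: triangular prism
Triangle base = 7 ft, triangle height = 9 ft, prism length L = 5 ft
Formula: V = (1/2 * b * h_tri) * L
Cross-section area = 0.5 * 7 * 9 = 31.5
V = 31.5 * 5
V = 157.5
157.5 ft^3


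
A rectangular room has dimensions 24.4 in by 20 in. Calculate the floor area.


Shape: rectangle
Length l = 24.4 in, Width w = 20 in
Formula: A = l * w
A = 24.4 * 20
A = 488
488 in^2


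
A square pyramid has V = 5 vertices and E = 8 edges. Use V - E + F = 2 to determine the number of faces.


Polyhedron: square pyramid
Euler's formula for convex polyhedra: V - E + F = 2
Given: V = 5 vertices and E = 8 edges
Solve for F:
F = 2 + E - V = 2 + 8 - 5 = 5
5 faces


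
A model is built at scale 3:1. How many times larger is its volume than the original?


Linear scale factor k = 3
Rule: under a linear scaling by k, volumes scale by k^3.
k^3 = 3 * 3 * 3
k^3 = 9 * 3
k^3 = 27
Volume scales by a factor of 27.
27 (dimensionless)


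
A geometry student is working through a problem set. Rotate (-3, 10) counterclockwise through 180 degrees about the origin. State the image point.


Transformation: rotation about the origin
Original point: (-3, 10)
Rule for 180 deg: (x, y) -> (-x, -y)
Apply: (-3, 10) -> (3, -10)
(3, -10)


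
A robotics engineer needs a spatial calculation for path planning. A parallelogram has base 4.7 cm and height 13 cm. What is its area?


Shape: parallelogram
Base b = 4.7 cm, Height h = 13 cm
Formula: A = b * h
A = 4.7 * 13
A = 61.1
61.1 cm^2


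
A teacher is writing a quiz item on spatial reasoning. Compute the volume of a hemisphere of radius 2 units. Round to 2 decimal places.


Shape: hemisphere (half of a sphere)
Radius r = 2 units
Formula: V = (1/2) * (4/3) * pi * r^3 = (2/3) * pi * r^3
r^3 = 8
(2/3) * 8 = 5.333333
V = 5.333333 * pi
V = 16.76
16.76 units^3


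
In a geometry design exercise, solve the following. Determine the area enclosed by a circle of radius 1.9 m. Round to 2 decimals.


Shape: circle
Radius r = 1.9 m
Formula: A = pi * r^2
r^2 = 1.9^2 = 3.61
A = pi * 3.61
A = 11.34
11.34 m^2


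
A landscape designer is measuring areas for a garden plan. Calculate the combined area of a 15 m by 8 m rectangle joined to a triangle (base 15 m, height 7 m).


Composite shape: rectangle + triangle
Rectangle area = 15 * 8 = 120
Triangle area = 0.5 * 15 * 7 = 52.5
Total = 120 + 52.5
Total = 172.5
172.5 m^2


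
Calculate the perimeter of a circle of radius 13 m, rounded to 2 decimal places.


Shape: circle
Radius r = 13 m
Formula: C = 2 * pi * r
C = 2 * pi * 13
C = 26 * pi
C = 81.68
81.68 m


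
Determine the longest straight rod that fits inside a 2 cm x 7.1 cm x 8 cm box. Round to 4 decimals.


Shape: rectangular box (space diagonal)
l = 2 cm, w = 7.1 cm, h = 8 cm
Visualize: the diagonal of the base, then a right triangle with that diagonal and the height.
Formula: d = sqrt(l^2 + w^2 + h^2)
l^2 + w^2 + h^2 = 4 + 50.41 + 64 = 118.41
d = sqrt(118.41)
d = 10.8816
10.8816 cm


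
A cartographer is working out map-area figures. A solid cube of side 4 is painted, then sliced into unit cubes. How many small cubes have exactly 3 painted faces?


Large cube: 4 x 4 x 4, cut into unit cubes.
Cubes with 3 painted faces are at the corners. A cube always has 8 corners.
Count = 8
8 unit cubes


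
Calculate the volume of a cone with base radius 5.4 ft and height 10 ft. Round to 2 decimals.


Shape: cone
Radius r = 5.4 ft, Height h = 10 ft
Formula: V = (1/3) * pi * r^2 * h
r^2 = 29.16
pi * r^2 * h = pi * 29.16 * 10 = 291.6 * pi
V = 291.6 * pi / 3
V = 305.36
305.36 ft^3


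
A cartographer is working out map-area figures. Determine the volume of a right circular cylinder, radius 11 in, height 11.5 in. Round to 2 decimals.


Shape: cylinder
Radius r = 11 in, Height h = 11.5 in
Formula: V = pi * r^2 * h
r^2 = 121
V = pi * 121 * 11.5
V = 1391.5 * pi
V = 4371.53
4371.53 in^3


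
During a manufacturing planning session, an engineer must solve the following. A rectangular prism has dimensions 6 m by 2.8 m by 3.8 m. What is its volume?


Shape: rectangular prism
l = 6 m, w = 2.8 m, h = 3.8 m
Formula: V = l * w * h
V = 6 * 2.8 * 3.8
V = 16.8 * 3.8
V = 63.84
63.84 m^3


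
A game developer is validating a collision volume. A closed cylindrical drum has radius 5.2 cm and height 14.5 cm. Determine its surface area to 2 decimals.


Shape: closed cylinder
Radius r = 5.2 cm, Height h = 14.5 cm
Formula: SA = 2*pi*r^2 + 2*pi*r*h = 2*pi*r*(r + h)
r + h = 19.7
2 * r * (r + h) = 2 * 5.2 * 19.7 = 204.88
SA = 204.88 * pi
SA = 643.65
643.65 cm^2


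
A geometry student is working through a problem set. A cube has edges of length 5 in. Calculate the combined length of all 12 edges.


Shape: cube
Side s = 5 in
A cube has 12 edges, all equal.
Formula: total edge length = 12 * s
Total = 12 * 5
Total = 60
60 in


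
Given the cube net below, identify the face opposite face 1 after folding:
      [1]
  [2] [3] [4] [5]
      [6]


Net: cross layout. Take square 3 as the base (bottom).
Fold the four squares in the horizontal row up around 3: 2 -> left, 4 -> right, 5 wraps to the top.
Fold 1 and 6 up from 3: 1 -> back, 6 -> front.
Opposite pairs are therefore: (1, 6), (2, 4), (3, 5).
Face 1 is opposite face 6.
face 6


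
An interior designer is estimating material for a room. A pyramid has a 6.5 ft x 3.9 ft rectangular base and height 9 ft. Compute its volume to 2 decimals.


Shape: rectangular pyramid
Base: 6.5 ft x 3.9 ft, Height h = 9 ft
Formula: V = (1/3) * base_area * h
base_area = 6.5 * 3.9 = 25.35
base_area * h = 25.35 * 9 = 228.15
V = 228.15 / 3
V = 76.05
76.05 ft^3


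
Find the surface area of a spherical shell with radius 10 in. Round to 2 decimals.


Shape: sphere
Radius r = 10 in
Formula: SA = 4 * pi * r^2
r^2 = 100
SA = 4 * pi * 100
SA = 400 * pi
SA = 1256.64
1256.64 in^2


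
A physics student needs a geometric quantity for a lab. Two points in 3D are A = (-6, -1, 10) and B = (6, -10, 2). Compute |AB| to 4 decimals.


3D distance between two points
P1 = (-6, -1, 10), P2 = (6, -10, 2)
Formula: d = sqrt((x2-x1)^2 + (y2-y1)^2 + (z2-z1)^2)
dx = 6 - -6 = 12
dy = -10 - -1 = -9
dz = 2 - 10 = -8
dx^2 + dy^2 + dz^2 = 144 + 81 + 64 = 289
d = sqrt(289)
d = 17.0
17 units


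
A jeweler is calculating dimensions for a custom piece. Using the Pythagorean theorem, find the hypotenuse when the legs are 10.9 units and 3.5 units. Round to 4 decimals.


Shape: right triangle
Legs a = 10.9 units, b = 3.5 units
Formula: c = sqrt(a^2 + b^2)
a^2 = 118.81, b^2 = 12.25
a^2 + b^2 = 131.06
c = sqrt(131.06)
c = 11.4481
11.4481 units


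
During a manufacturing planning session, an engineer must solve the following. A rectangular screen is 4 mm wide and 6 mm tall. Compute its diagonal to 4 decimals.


Shape: rectangle (diagonal via Pythagoras)
Sides: 4 mm and 6 mm
Formula: d = sqrt(l^2 + w^2)
l^2 = 16, w^2 = 36
l^2 + w^2 = 52
d = sqrt(52)
d = 7.2111
7.2111 mm


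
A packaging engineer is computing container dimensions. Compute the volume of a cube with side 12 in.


Shape: cube
Side s = 12 in
Formula: V = s^3
V = 12 * 12 * 12
V = 144 * 12
V = 1728
1728 in^3


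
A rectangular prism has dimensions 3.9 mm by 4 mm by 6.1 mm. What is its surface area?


Shape: rectangular prism
l = 3.9 mm, w = 4 mm, h = 6.1 mm
Formula: SA = 2(lw + lh + wh)
lw = 15.6, lh = 23.79, wh = 24.4
lw + lh + wh = 63.79
SA = 2 * 63.79
SA = 127.58
127.58 mm^2


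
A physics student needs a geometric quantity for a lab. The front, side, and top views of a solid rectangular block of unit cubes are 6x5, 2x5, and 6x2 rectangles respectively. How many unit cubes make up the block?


Orthographic views of a solid rectangular block:
Front view 6 x 5 -> length = 6, height = 5
Side view 2 x 5 -> width = 2, height = 5 (consistent)
Top view 6 x 2 -> confirms length = 6, width = 2
The block is 6 x 2 x 5.
Total unit cubes = 6 * 2 * 5 = 60
60 unit cubes


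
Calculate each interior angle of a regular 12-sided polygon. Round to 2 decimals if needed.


Shape: regular dodecagon (12 sides)
Formula: interior angle = (n - 2) * 180 / n
(n - 2) = 10
(n - 2) * 180 = 1800
angle = 1800 / 12
angle = 150
150 degrees


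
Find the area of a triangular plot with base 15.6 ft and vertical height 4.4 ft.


Shape: triangle
Base b = 15.6 ft, Height h = 4.4 ft
Formula: A = (1/2) * b * h
A = 0.5 * 15.6 * 4.4
A = 0.5 * 68.64
A = 34.32
34.32 ft^2


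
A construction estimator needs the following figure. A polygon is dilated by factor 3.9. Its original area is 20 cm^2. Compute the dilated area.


Linear scale factor k = 3.9
Original area = 20 cm^2
Rule: under a linear scaling by k, areas scale by k^2.
k^2 = 3.9^2 = 15.21
New area = 20 * 15.21
New area = 304.2
304.2 cm^2


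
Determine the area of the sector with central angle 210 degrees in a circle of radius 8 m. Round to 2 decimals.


Shape: circular sector
Radius r = 8 m, Angle = 210 degrees
Formula: A = (angle/360) * pi * r^2
r^2 = 64
Fraction of circle = 210/360
A = (210/360) * pi * 64
A = 37.333333 * pi
A = 117.29
117.29 m^2


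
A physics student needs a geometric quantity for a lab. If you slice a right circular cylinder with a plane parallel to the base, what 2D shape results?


Solid: right circular cylinder
Cutting plane: parallel to the base
Visualize the intersection of the plane with the solid's surface.
The boundary of the cut region is a circle.
circle


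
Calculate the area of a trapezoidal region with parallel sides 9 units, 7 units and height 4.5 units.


Shape: trapezoid
Parallel sides a = 9 units, b = 7 units; Height h = 4.5 units
Formula: A = (a + b) * h / 2
a + b = 9 + 7 = 16
A = 16 * 4.5 / 2
A = 72 / 2
A = 36
36 units^2


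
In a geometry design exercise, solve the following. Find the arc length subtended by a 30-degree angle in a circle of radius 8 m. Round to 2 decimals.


Shape: circular arc
Radius r = 8 m, Angle = 30 degrees
Formula: L = (angle/360) * 2 * pi * r
2 * pi * r = 16 * pi
L = (30/360) * 16 * pi
L = 1.333333 * pi
L = 4.19
4.19 m


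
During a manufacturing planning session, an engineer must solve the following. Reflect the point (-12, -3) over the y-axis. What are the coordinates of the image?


Transformation: reflection
Original point: (-12, -3)
Rule for reflection over the y-axis: (x, y) -> (-x, y)
Apply: (-12, -3) -> (12, -3)
(12, -3)


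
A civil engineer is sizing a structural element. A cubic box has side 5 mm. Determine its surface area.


Shape: cube
Side s = 5 mm
A cube has 6 square faces.
Formula: SA = 6 * s^2
s^2 = 25
SA = 6 * 25
SA = 150
150 mm^2


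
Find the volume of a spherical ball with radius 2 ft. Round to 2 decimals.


Shape: sphere
Radius r = 2 ft
Formula: V = (4/3) * pi * r^3
r^3 = 8
(4/3) * 8 = 10.666667
V = 10.666667 * pi
V = 33.51
33.51 ft^3


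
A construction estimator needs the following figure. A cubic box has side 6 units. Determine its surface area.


Shape: cube
Side s = 6 units
A cube has 6 square faces.
Formula: SA = 6 * s^2
s^2 = 36
SA = 6 * 36
SA = 216
216 units^2


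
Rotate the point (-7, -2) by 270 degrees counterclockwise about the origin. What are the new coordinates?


Transformation: rotation about the origin
Original point: (-7, -2)
Rule for 270 deg counterclockwise: (x, y) -> (y, -x)
Apply: (-7, -2) -> (-2, 7)
(-2, 7)


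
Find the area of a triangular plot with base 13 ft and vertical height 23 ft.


Shape: triangle
Base b = 13 ft, Height h = 23 ft
Formula: A = (1/2) * b * h
A = 0.5 * 13 * 23
A = 0.5 * 299
A = 149.5
149.5 ft^2


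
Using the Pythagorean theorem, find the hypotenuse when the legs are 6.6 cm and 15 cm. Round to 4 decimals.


Shape: right triangle
Legs a = 6.6 cm, b = 15 cm
Formula: c = sqrt(a^2 + b^2)
a^2 = 43.56, b^2 = 225
a^2 + b^2 = 268.56
c = sqrt(268.56)
c = 16.3878
16.3878 cm


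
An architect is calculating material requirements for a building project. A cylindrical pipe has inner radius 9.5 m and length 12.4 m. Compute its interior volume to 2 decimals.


Shape: cylinder
Radius r = 9.5 m, Height h = 12.4 m
Formula: V = pi * r^2 * h
r^2 = 90.25
V = pi * 90.25 * 12.4
V = 1119.1 * pi
V = 3515.76
3515.76 m^3


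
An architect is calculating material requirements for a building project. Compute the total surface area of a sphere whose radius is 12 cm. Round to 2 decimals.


Shape: sphere
Radius r = 12 cm
Formula: SA = 4 * pi * r^2
r^2 = 144
SA = 4 * pi * 144
SA = 576 * pi
SA = 1809.56
1809.56 cm^2


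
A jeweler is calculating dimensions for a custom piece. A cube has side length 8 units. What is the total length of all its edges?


Shape: cube
Side s = 8 units
A cube has 12 edges, all equal.
Formula: total edge length = 12 * s
Total = 12 * 8
Total = 96
96 units


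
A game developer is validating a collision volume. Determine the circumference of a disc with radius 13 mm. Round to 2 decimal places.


Shape: circle
Radius r = 13 mm
Formula: C = 2 * pi * r
C = 2 * pi * 13
C = 26 * pi
C = 81.68
81.68 mm


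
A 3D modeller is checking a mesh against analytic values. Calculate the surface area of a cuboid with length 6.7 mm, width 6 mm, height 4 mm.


Shape: rectangular prism
l = 6.7 mm, w = 6 mm, h = 4 mm
Formula: SA = 2(lw + lh + wh)
lw = 40.2, lh = 26.8, wh = 24
lw + lh + wh = 91
SA = 2 * 91
SA = 182
182 mm^2


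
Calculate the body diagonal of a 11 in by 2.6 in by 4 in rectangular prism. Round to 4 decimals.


Shape: rectangular box (space diagonal)
l = 11 in, w = 2.6 in, h = 4 in
Visualize: the diagonal of the base, then a right triangle with that diagonal and the height.
Formula: d = sqrt(l^2 + w^2 + h^2)
l^2 + w^2 + h^2 = 121 + 6.76 + 16 = 143.76
d = sqrt(143.76)
d = 11.99
11.99 in


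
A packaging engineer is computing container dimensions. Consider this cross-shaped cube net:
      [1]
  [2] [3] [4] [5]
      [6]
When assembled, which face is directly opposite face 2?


Net: cross layout. Take square 3 as the base (bottom).
Fold the four squares in the horizontal row up around 3: 2 -> left, 4 -> right, 5 wraps to the top.
Fold 1 and 6 up from 3: 1 -> back, 6 -> front.
Opposite pairs are therefore: (1, 6), (2, 4), (3, 5).
Face 2 is opposite face 4.
face 4


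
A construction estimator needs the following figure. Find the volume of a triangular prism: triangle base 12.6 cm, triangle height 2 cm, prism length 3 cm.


Shape: triangular prism
Triangle base = 12.6 cm, triangle height = 2 cm, prism length L = 3 cm
Formula: V = (1/2 * b * h_tri) * L
Cross-section area = 0.5 * 12.6 * 2 = 12.6
V = 12.6 * 3
V = 37.8
37.8 cm^3


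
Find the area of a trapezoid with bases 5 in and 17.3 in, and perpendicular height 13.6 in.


Shape: trapezoid
Parallel sides a = 5 in, b = 17.3 in; Height h = 13.6 in
Formula: A = (a + b) * h / 2
a + b = 5 + 17.3 = 22.3
A = 22.3 * 13.6 / 2
A = 303.28 / 2
A = 151.64
151.64 in^2


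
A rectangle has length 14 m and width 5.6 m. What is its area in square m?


Shape: rectangle
Length l = 14 m, Width w = 5.6 m
Formula: A = l * w
A = 14 * 5.6
A = 78.4
78.4 m^2


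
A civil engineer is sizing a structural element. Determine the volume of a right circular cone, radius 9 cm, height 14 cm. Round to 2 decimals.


Shape: cone
Radius r = 9 cm, Height h = 14 cm
Formula: V = (1/3) * pi * r^2 * h
r^2 = 81
pi * r^2 * h = pi * 81 * 14 = 1134 * pi
V = 1134 * pi / 3
V = 1187.52
1187.52 cm^3


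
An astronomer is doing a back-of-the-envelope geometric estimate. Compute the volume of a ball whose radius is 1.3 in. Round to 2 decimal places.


Shape: sphere
Radius r = 1.3 in
Formula: V = (4/3) * pi * r^3
r^3 = 2.197
(4/3) * 2.197 = 2.929333
V = 2.929333 * pi
V = 9.2
9.2 in^3


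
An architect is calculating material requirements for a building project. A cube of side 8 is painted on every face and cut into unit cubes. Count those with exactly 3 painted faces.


Large cube: 8 x 8 x 8, cut into unit cubes.
Cubes with 3 painted faces are at the corners. A cube always has 8 corners.
Count = 8
8 unit cubes


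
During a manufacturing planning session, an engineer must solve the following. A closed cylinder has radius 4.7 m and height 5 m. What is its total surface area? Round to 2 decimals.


Shape: closed cylinder
Radius r = 4.7 m, Height h = 5 m
Formula: SA = 2*pi*r^2 + 2*pi*r*h = 2*pi*r*(r + h)
r + h = 9.7
2 * r * (r + h) = 2 * 4.7 * 9.7 = 91.18
SA = 91.18 * pi
SA = 286.45
286.45 m^2


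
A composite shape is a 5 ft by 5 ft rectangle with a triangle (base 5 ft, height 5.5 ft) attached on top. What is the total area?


Composite shape: rectangle + triangle
Rectangle area = 5 * 5 = 25
Triangle area = 0.5 * 5 * 5.5 = 13.75
Total = 25 + 13.75
Total = 38.75
38.75 ft^2


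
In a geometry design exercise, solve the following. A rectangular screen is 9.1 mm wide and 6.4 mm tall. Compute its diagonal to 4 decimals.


Shape: rectangle (diagonal via Pythagoras)
Sides: 9.1 mm and 6.4 mm
Formula: d = sqrt(l^2 + w^2)
l^2 = 82.81, w^2 = 40.96
l^2 + w^2 = 123.77
d = sqrt(123.77)
d = 11.1252
11.1252 mm


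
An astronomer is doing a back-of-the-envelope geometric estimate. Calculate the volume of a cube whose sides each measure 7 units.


Shape: cube
Side s = 7 units
Formula: V = s^3
V = 7 * 7 * 7
V = 49 * 7
V = 343
343 units^3


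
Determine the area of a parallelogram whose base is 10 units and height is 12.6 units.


Shape: parallelogram
Base b = 10 units, Height h = 12.6 units
Formula: A = b * h
A = 10 * 12.6
A = 126
126 units^2


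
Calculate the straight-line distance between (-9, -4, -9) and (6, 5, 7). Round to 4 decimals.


3D distance between two points
P1 = (-9, -4, -9), P2 = (6, 5, 7)
Formula: d = sqrt((x2-x1)^2 + (y2-y1)^2 + (z2-z1)^2)
dx = 6 - -9 = 15
dy = 5 - -4 = 9
dz = 7 - -9 = 16
dx^2 + dy^2 + dz^2 = 225 + 81 + 256 = 562
d = sqrt(562)
d = 23.7065
23.7065 units


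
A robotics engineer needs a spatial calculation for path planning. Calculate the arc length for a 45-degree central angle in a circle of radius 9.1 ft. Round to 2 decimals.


Shape: circular arc
Radius r = 9.1 ft, Angle = 45 degrees
Formula: L = (angle/360) * 2 * pi * r
2 * pi * r = 18.2 * pi
L = (45/360) * 18.2 * pi
L = 2.275 * pi
L = 7.15
7.15 ft


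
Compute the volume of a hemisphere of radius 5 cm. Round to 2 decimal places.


Shape: hemisphere (half of a sphere)
Radius r = 5 cm
Formula: V = (1/2) * (4/3) * pi * r^3 = (2/3) * pi * r^3
r^3 = 125
(2/3) * 125 = 83.333333
V = 83.333333 * pi
V = 261.8
261.8 cm^3


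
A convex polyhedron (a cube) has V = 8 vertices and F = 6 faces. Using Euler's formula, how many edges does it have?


Polyhedron: cube
Euler's formula for convex polyhedra: V - E + F = 2
Given: V = 8 vertices and F = 6 faces
Solve for E:
E = V + F - 2 = 8 + 6 - 2 = 12
12 edges


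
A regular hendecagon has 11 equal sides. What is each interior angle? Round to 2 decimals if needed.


Shape: regular hendecagon (11 sides)
Formula: interior angle = (n - 2) * 180 / n
(n - 2) = 9
(n - 2) * 180 = 1620
angle = 1620 / 11
angle = 147.27
147.27 degrees


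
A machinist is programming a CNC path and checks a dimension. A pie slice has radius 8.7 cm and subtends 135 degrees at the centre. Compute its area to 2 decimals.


Shape: circular sector
Radius r = 8.7 cm, Angle = 135 degrees
Formula: A = (angle/360) * pi * r^2
r^2 = 75.69
Fraction of circle = 135/360
A = (135/360) * pi * 75.69
A = 28.38375 * pi
A = 89.17
89.17 cm^2


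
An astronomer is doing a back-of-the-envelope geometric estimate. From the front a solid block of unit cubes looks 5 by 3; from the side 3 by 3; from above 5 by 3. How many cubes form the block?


Orthographic views of a solid rectangular block:
Front view 5 x 3 -> length = 5, height = 3
Side view 3 x 3 -> width = 3, height = 3 (consistent)
Top view 5 x 3 -> confirms length = 5, width = 3
The block is 5 x 3 x 3.
Total unit cubes = 5 * 3 * 3 = 45
45 unit cubes


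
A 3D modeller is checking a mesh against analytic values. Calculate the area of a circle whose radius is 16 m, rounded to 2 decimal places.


Shape: circle
Radius r = 16 m
Formula: A = pi * r^2
r^2 = 16^2 = 256
A = pi * 256
A = 804.25
804.25 m^2


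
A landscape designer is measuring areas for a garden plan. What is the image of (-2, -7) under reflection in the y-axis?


Transformation: reflection
Original point: (-2, -7)
Rule for reflection over the y-axis: (x, y) -> (-x, y)
Apply: (-2, -7) -> (2, -7)
(2, -7)


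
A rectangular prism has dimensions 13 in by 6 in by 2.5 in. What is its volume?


Shape: rectangular prism
l = 13 in, w = 6 in, h = 2.5 in
Formula: V = l * w * h
V = 13 * 6 * 2.5
V = 78 * 2.5
V = 195
195 in^3


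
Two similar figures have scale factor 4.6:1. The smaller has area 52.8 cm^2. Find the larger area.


Linear scale factor k = 4.6
Original area = 52.8 cm^2
Rule: under a linear scaling by k, areas scale by k^2.
k^2 = 4.6^2 = 21.16
New area = 52.8 * 21.16
New area = 1117.248
1117.248 cm^2


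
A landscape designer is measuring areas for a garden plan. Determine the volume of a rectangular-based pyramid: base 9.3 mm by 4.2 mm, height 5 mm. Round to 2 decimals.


Shape: rectangular pyramid
Base: 9.3 mm x 4.2 mm, Height h = 5 mm
Formula: V = (1/3) * base_area * h
base_area = 9.3 * 4.2 = 39.06
base_area * h = 39.06 * 5 = 195.3
V = 195.3 / 3
V = 65.1
65.1 mm^3


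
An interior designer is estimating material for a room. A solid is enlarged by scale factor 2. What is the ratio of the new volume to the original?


Linear scale factor k = 2
Rule: under a linear scaling by k, volumes scale by k^3.
k^3 = 2 * 2 * 2
k^3 = 4 * 2
k^3 = 8
Volume scales by a factor of 8.
8 (dimensionless)


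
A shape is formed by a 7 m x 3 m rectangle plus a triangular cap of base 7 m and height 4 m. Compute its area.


Composite shape: rectangle + triangle
Rectangle area = 7 * 3 = 21
Triangle area = 0.5 * 7 * 4 = 14
Total = 21 + 14
Total = 35
35 m^2


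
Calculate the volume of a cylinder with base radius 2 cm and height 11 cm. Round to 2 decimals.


Shape: cylinder
Radius r = 2 cm, Height h = 11 cm
Formula: V = pi * r^2 * h
r^2 = 4
V = pi * 4 * 11
V = 44 * pi
V = 138.23
138.23 cm^3


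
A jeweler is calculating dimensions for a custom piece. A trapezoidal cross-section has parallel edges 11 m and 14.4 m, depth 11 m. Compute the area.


Shape: trapezoid
Parallel sides a = 11 m, b = 14.4 m; Height h = 11 m
Formula: A = (a + b) * h / 2
a + b = 11 + 14.4 = 25.4
A = 25.4 * 11 / 2
A = 279.4 / 2
A = 139.7
139.7 m^2


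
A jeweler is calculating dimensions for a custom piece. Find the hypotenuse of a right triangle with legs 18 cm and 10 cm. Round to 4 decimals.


Shape: right triangle
Legs a = 18 cm, b = 10 cm
Formula: c = sqrt(a^2 + b^2)
a^2 = 324, b^2 = 100
a^2 + b^2 = 424
c = sqrt(424)
c = 20.5913
20.5913 cm


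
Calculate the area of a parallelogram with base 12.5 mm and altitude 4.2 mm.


Shape: parallelogram
Base b = 12.5 mm, Height h = 4.2 mm
Formula: A = b * h
A = 12.5 * 4.2
A = 52.5
52.5 mm^2


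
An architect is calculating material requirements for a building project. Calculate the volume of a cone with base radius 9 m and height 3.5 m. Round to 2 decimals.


Shape: cone
Radius r = 9 m, Height h = 3.5 m
Formula: V = (1/3) * pi * r^2 * h
r^2 = 81
pi * r^2 * h = pi * 81 * 3.5 = 283.5 * pi
V = 283.5 * pi / 3
V = 296.88
296.88 m^3


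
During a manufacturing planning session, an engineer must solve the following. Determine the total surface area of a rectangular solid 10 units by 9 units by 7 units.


Shape: rectangular prism
l = 10 units, w = 9 units, h = 7 units
Formula: SA = 2(lw + lh + wh)
lw = 90, lh = 70, wh = 63
lw + lh + wh = 223
SA = 2 * 223
SA = 446
446 units^2


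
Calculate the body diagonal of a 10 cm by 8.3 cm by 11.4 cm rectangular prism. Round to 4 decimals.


Shape: rectangular box (space diagonal)
l = 10 cm, w = 8.3 cm, h = 11.4 cm
Visualize: the diagonal of the base, then a right triangle with that diagonal and the height.
Formula: d = sqrt(l^2 + w^2 + h^2)
l^2 + w^2 + h^2 = 100 + 68.89 + 129.96 = 298.85
d = sqrt(298.85)
d = 17.2873
17.2873 cm


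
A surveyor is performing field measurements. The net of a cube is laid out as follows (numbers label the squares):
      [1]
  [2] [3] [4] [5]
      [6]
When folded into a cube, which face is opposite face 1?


Net: cross layout. Take square 3 as the base (bottom).
Fold the four squares in the horizontal row up around 3: 2 -> left, 4 -> right, 5 wraps to the top.
Fold 1 and 6 up from 3: 1 -> back, 6 -> front.
Opposite pairs are therefore: (1, 6), (2, 4), (3, 5).
Face 1 is opposite face 6.
face 6


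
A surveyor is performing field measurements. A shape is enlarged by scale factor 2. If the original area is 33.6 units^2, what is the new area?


Linear scale factor k = 2
Original area = 33.6 units^2
Rule: under a linear scaling by k, areas scale by k^2.
k^2 = 2^2 = 4
New area = 33.6 * 4
New area = 134.4
134.4 units^2


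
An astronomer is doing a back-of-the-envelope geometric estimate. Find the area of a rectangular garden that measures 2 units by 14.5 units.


Shape: rectangle
Length l = 2 units, Width w = 14.5 units
Formula: A = l * w
A = 2 * 14.5
A = 29
29 units^2


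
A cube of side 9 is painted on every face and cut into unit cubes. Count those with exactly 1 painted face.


Large cube: 9 x 9 x 9, cut into unit cubes.
n = 9, so n - 2 = 7
Cubes with 1 painted face lie in the interior of each face.
A cube has 6 faces; each contributes (n - 2)^2 = 49 such cubes.
Count = 6 * 49 = 294
294 unit cubes


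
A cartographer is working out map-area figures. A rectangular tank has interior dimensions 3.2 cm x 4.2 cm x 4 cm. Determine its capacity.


Shape: rectangular prism
l = 3.2 cm, w = 4.2 cm, h = 4 cm
Formula: V = l * w * h
V = 3.2 * 4.2 * 4
V = 13.44 * 4
V = 53.76
53.76 cm^3


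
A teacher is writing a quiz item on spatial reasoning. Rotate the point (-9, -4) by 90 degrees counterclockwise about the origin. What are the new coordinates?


Transformation: rotation about the origin
Original point: (-9, -4)
Rule for 90 deg counterclockwise: (x, y) -> (-y, x)
Apply: (-9, -4) -> (4, -9)
(4, -9)


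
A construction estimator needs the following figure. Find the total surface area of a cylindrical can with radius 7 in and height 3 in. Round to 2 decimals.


Shape: closed cylinder
Radius r = 7 in, Height h = 3 in
Formula: SA = 2*pi*r^2 + 2*pi*r*h = 2*pi*r*(r + h)
r + h = 10
2 * r * (r + h) = 2 * 7 * 10 = 140
SA = 140 * pi
SA = 439.82
439.82 in^2


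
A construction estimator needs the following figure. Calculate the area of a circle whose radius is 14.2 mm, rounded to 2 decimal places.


Shape: circle
Radius r = 14.2 mm
Formula: A = pi * r^2
r^2 = 14.2^2 = 201.64
A = pi * 201.64
A = 633.47
633.47 mm^2


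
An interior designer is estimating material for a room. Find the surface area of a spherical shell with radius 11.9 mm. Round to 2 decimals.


Shape: sphere
Radius r = 11.9 mm
Formula: SA = 4 * pi * r^2
r^2 = 141.61
SA = 4 * pi * 141.61
SA = 566.44 * pi
SA = 1779.52
1779.52 mm^2


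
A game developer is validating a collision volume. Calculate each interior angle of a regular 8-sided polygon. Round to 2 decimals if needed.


Shape: regular octagon (8 sides)
Formula: interior angle = (n - 2) * 180 / n
(n - 2) = 6
(n - 2) * 180 = 1080
angle = 1080 / 8
angle = 135
135 degrees


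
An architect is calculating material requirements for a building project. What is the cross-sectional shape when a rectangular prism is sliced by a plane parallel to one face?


Solid: rectangular prism
Cutting plane: parallel to one face
Visualize the intersection of the plane with the solid's surface.
The boundary of the cut region is a rectangle.
rectangle


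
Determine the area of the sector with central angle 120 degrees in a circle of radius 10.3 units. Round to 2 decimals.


Shape: circular sector
Radius r = 10.3 units, Angle = 120 degrees
Formula: A = (angle/360) * pi * r^2
r^2 = 106.09
Fraction of circle = 120/360
A = (120/360) * pi * 106.09
A = 35.363333 * pi
A = 111.1
111.1 units^2


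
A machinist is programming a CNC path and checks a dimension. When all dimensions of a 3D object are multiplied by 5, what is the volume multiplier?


Linear scale factor k = 5
Rule: under a linear scaling by k, volumes scale by k^3.
k^3 = 5 * 5 * 5
k^3 = 25 * 5
k^3 = 125
Volume scales by a factor of 125.
125 (dimensionless)


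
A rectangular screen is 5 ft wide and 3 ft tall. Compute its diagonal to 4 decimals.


Shape: rectangle (diagonal via Pythagoras)
Sides: 5 ft and 3 ft
Formula: d = sqrt(l^2 + w^2)
l^2 = 25, w^2 = 9
l^2 + w^2 = 34
d = sqrt(34)
d = 5.831
5.831 ft


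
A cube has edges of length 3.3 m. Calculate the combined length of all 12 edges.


Shape: cube
Side s = 3.3 m
A cube has 12 edges, all equal.
Formula: total edge length = 12 * s
Total = 12 * 3.3
Total = 39.6
39.6 m


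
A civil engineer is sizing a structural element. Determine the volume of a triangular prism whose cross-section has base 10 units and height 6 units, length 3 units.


Shape: triangular prism
Triangle base = 10 units, triangle height = 6 units, prism length L = 3 units
Formula: V = (1/2 * b * h_tri) * L
Cross-section area = 0.5 * 10 * 6 = 30
V = 30 * 3
V = 90
90 units^3


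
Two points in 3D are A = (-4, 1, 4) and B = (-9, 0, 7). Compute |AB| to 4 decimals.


3D distance between two points
P1 = (-4, 1, 4), P2 = (-9, 0, 7)
Formula: d = sqrt((x2-x1)^2 + (y2-y1)^2 + (z2-z1)^2)
dx = -9 - -4 = -5
dy = 0 - 1 = -1
dz = 7 - 4 = 3
dx^2 + dy^2 + dz^2 = 25 + 1 + 9 = 35
d = sqrt(35)
d = 5.9161
5.9161 units


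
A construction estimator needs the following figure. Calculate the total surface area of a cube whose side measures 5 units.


Shape: cube
Side s = 5 units
A cube has 6 square faces.
Formula: SA = 6 * s^2
s^2 = 25
SA = 6 * 25
SA = 150
150 units^2


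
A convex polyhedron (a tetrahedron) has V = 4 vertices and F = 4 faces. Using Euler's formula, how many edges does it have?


Polyhedron: tetrahedron
Euler's formula for convex polyhedra: V - E + F = 2
Given: V = 4 vertices and F = 4 faces
Solve for E:
E = V + F - 2 = 4 + 4 - 2 = 6
6 edges


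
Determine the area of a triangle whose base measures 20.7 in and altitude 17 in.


Shape: triangle
Base b = 20.7 in, Height h = 17 in
Formula: A = (1/2) * b * h
A = 0.5 * 20.7 * 17
A = 0.5 * 351.9
A = 175.95
175.95 in^2


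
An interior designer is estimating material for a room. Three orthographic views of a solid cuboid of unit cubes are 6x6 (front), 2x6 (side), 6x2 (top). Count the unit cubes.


Orthographic views of a solid rectangular block:
Front view 6 x 6 -> length = 6, height = 6
Side view 2 x 6 -> width = 2, height = 6 (consistent)
Top view 6 x 2 -> confirms length = 6, width = 2
The block is 6 x 2 x 6.
Total unit cubes = 6 * 2 * 6 = 72
72 unit cubes


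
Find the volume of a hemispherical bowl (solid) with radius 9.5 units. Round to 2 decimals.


Shape: hemisphere (half of a sphere)
Radius r = 9.5 units
Formula: V = (1/2) * (4/3) * pi * r^3 = (2/3) * pi * r^3
r^3 = 857.375
(2/3) * 857.375 = 571.583333
V = 571.583333 * pi
V = 1795.68
1795.68 units^3


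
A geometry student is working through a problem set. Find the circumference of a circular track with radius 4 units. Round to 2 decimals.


Shape: circle
Radius r = 4 units
Formula: C = 2 * pi * r
C = 2 * pi * 4
C = 8 * pi
C = 25.13
25.13 units


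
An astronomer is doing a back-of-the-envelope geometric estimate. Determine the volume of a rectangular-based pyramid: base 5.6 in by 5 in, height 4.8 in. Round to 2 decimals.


Shape: rectangular pyramid
Base: 5.6 in x 5 in, Height h = 4.8 in
Formula: V = (1/3) * base_area * h
base_area = 5.6 * 5 = 28
base_area * h = 28 * 4.8 = 134.4
V = 134.4 / 3
V = 44.8
44.8 in^3


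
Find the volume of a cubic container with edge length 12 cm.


Shape: cube
Side s = 12 cm
Formula: V = s^3
V = 12 * 12 * 12
V = 144 * 12
V = 1728
1728 cm^3


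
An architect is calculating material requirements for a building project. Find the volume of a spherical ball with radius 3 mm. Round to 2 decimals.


Shape: sphere
Radius r = 3 mm
Formula: V = (4/3) * pi * r^3
r^3 = 27
(4/3) * 27 = 36
V = 36 * pi
V = 113.1
113.1 mm^3


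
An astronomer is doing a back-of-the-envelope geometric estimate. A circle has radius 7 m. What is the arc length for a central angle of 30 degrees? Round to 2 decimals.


Shape: circular arc
Radius r = 7 m, Angle = 30 degrees
Formula: L = (angle/360) * 2 * pi * r
2 * pi * r = 14 * pi
L = (30/360) * 14 * pi
L = 1.166667 * pi
L = 3.67
3.67 m


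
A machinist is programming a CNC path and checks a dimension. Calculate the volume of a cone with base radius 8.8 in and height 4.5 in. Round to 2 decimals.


Shape: cone
Radius r = 8.8 in, Height h = 4.5 in
Formula: V = (1/3) * pi * r^2 * h
r^2 = 77.44
pi * r^2 * h = pi * 77.44 * 4.5 = 348.48 * pi
V = 348.48 * pi / 3
V = 364.93
364.93 in^3


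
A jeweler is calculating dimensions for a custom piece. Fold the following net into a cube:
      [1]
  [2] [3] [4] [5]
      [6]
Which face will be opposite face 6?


Net: cross layout. Take square 3 as the base (bottom).
Fold the four squares in the horizontal row up around 3: 2 -> left, 4 -> right, 5 wraps to the top.
Fold 1 and 6 up from 3: 1 -> back, 6 -> front.
Opposite pairs are therefore: (1, 6), (2, 4), (3, 5).
Face 6 is opposite face 1.
face 1


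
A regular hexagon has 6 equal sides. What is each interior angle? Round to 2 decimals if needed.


Shape: regular hexagon (6 sides)
Formula: interior angle = (n - 2) * 180 / n
(n - 2) = 4
(n - 2) * 180 = 720
angle = 720 / 6
angle = 120
120 degrees


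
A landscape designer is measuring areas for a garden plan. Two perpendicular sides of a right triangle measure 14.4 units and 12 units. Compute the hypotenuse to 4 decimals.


Shape: right triangle
Legs a = 14.4 units, b = 12 units
Formula: c = sqrt(a^2 + b^2)
a^2 = 207.36, b^2 = 144
a^2 + b^2 = 351.36
c = sqrt(351.36)
c = 18.7446
18.7446 units


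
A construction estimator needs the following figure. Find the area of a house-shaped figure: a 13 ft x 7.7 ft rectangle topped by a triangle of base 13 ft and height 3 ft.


Composite shape: rectangle + triangle
Rectangle area = 13 * 7.7 = 100.1
Triangle area = 0.5 * 13 * 3 = 19.5
Total = 100.1 + 19.5
Total = 119.6
119.6 ft^2


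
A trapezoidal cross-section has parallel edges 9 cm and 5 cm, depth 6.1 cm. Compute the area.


Shape: trapezoid
Parallel sides a = 9 cm, b = 5 cm; Height h = 6.1 cm
Formula: A = (a + b) * h / 2
a + b = 9 + 5 = 14
A = 14 * 6.1 / 2
A = 85.4 / 2
A = 42.7
42.7 cm^2


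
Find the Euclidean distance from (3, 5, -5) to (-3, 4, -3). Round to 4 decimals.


3D distance between two points
P1 = (3, 5, -5), P2 = (-3, 4, -3)
Formula: d = sqrt((x2-x1)^2 + (y2-y1)^2 + (z2-z1)^2)
dx = -3 - 3 = -6
dy = 4 - 5 = -1
dz = -3 - -5 = 2
dx^2 + dy^2 + dz^2 = 36 + 1 + 4 = 41
d = sqrt(41)
d = 6.4031
6.4031 units


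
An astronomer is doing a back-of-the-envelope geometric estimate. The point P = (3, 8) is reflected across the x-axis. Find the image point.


Transformation: reflection
Original point: (3, 8)
Rule for reflection over the x-axis: (x, y) -> (x, -y)
Apply: (3, 8) -> (3, -8)
(3, -8)


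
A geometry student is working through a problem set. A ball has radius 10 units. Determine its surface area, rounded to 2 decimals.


Shape: sphere
Radius r = 10 units
Formula: SA = 4 * pi * r^2
r^2 = 100
SA = 4 * pi * 100
SA = 400 * pi
SA = 1256.64
1256.64 units^2


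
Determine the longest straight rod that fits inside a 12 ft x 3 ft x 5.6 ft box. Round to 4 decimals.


Shape: rectangular box (space diagonal)
l = 12 ft, w = 3 ft, h = 5.6 ft
Visualize: the diagonal of the base, then a right triangle with that diagonal and the height.
Formula: d = sqrt(l^2 + w^2 + h^2)
l^2 + w^2 + h^2 = 144 + 9 + 31.36 = 184.36
d = sqrt(184.36)
d = 13.5779
13.5779 ft


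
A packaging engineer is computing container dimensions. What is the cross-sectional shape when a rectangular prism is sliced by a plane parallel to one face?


Solid: rectangular prism
Cutting plane: parallel to one face
Visualize the intersection of the plane with the solid's surface.
The boundary of the cut region is a rectangle.
rectangle


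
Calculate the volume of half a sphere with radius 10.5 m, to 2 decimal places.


Shape: hemisphere (half of a sphere)
Radius r = 10.5 m
Formula: V = (1/2) * (4/3) * pi * r^3 = (2/3) * pi * r^3
r^3 = 1157.625
(2/3) * 1157.625 = 771.75
V = 771.75 * pi
V = 2424.52
2424.52 m^3


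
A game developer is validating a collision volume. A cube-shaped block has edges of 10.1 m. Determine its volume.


Shape: cube
Side s = 10.1 m
Formula: V = s^3
V = 10.1 * 10.1 * 10.1
V = 102.01 * 10.1
V = 1030.301
1030.301 m^3


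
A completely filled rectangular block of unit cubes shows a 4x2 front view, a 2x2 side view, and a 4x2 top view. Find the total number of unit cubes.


Orthographic views of a solid rectangular block:
Front view 4 x 2 -> length = 4, height = 2
Side view 2 x 2 -> width = 2, height = 2 (consistent)
Top view 4 x 2 -> confirms length = 4, width = 2
The block is 4 x 2 x 2.
Total unit cubes = 4 * 2 * 2 = 16
16 unit cubes


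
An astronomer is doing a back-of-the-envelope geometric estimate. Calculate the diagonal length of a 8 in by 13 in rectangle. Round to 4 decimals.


Shape: rectangle (diagonal via Pythagoras)
Sides: 8 in and 13 in
Formula: d = sqrt(l^2 + w^2)
l^2 = 64, w^2 = 169
l^2 + w^2 = 233
d = sqrt(233)
d = 15.2643
15.2643 in


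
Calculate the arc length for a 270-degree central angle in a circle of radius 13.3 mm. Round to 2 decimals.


Shape: circular arc
Radius r = 13.3 mm, Angle = 270 degrees
Formula: L = (angle/360) * 2 * pi * r
2 * pi * r = 26.6 * pi
L = (270/360) * 26.6 * pi
L = 19.95 * pi
L = 62.67
62.67 mm


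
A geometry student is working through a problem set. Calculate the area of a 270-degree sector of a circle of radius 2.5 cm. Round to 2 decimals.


Shape: circular sector
Radius r = 2.5 cm, Angle = 270 degrees
Formula: A = (angle/360) * pi * r^2
r^2 = 6.25
Fraction of circle = 270/360
A = (270/360) * pi * 6.25
A = 4.6875 * pi
A = 14.73
14.73 cm^2


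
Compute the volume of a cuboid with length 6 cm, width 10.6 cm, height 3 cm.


Shape: rectangular prism
l = 6 cm, w = 10.6 cm, h = 3 cm
Formula: V = l * w * h
V = 6 * 10.6 * 3
V = 63.6 * 3
V = 190.8
190.8 cm^3


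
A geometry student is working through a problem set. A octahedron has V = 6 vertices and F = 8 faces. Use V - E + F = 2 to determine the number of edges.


Polyhedron: octahedron
Euler's formula for convex polyhedra: V - E + F = 2
Given: V = 6 vertices and F = 8 faces
Solve for E:
E = V + F - 2 = 6 + 8 - 2 = 12
12 edges


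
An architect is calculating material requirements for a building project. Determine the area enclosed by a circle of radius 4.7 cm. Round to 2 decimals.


Shape: circle
Radius r = 4.7 cm
Formula: A = pi * r^2
r^2 = 4.7^2 = 22.09
A = pi * 22.09
A = 69.4
69.4 cm^2


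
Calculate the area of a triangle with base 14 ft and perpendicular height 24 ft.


Shape: triangle
Base b = 14 ft, Height h = 24 ft
Formula: A = (1/2) * b * h
A = 0.5 * 14 * 24
A = 0.5 * 336
A = 168
168 ft^2


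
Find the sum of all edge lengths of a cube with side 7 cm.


Shape: cube
Side s = 7 cm
A cube has 12 edges, all equal.
Formula: total edge length = 12 * s
Total = 12 * 7
Total = 84
84 cm


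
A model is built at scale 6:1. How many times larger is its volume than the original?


Linear scale factor k = 6
Rule: under a linear scaling by k, volumes scale by k^3.
k^3 = 6 * 6 * 6
k^3 = 36 * 6
k^3 = 216
Volume scales by a factor of 216.
216 (dimensionless)


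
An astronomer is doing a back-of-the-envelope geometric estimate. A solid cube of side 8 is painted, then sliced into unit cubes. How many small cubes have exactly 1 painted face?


Large cube: 8 x 8 x 8, cut into unit cubes.
n = 8, so n - 2 = 6
Cubes with 1 painted face lie in the interior of each face.
A cube has 6 faces; each contributes (n - 2)^2 = 36 such cubes.
Count = 6 * 36 = 216
216 unit cubes
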